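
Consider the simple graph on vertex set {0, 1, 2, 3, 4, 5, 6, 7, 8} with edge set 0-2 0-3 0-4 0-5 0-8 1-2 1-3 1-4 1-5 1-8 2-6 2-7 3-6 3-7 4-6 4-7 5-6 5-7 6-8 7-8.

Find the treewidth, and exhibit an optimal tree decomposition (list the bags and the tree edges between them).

Treewidth 4.
Bags: B1 = {0, 1, 2, 6, 7}  B2 = {0, 1, 6, 7, 8}  B3 = {0, 1, 4, 6, 7}  B4 = {0, 1, 3, 6, 7}  B5 = {0, 1, 5, 6, 7}
Tree: B1–B2, B2–B3, B3–B4, B4–B5

Each bag holds 5 vertices, so the decomposition has width 4, which upper-bounds the treewidth. For the lower bound: the 5 vertex sets {2,7}, {6,8}, {1,4}, {0}, {3} are disjoint, each induces a connected subgraph, and every pair is joined by at least one edge of G. Contracting each set to a single vertex therefore yields K_{5} as a minor, and since treewidth is minor-monotone, tw(G) ≥ tw(K_{5}) = 4. Hence tw(G) = 4 exactly.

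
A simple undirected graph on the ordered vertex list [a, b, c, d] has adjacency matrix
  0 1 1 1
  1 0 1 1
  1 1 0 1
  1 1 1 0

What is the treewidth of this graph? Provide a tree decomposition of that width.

A single bag containing all 4 vertices is trivially a valid decomposition of width 3. Conversely, {a, b, c, d} is a clique of size 4, and the vertices of any clique must share a bag in every tree decomposition; so some bag has ≥ 4 vertices and tw(G) ≥ 3. Therefore the treewidth is 3.

Treewidth 3.
One such decomposition:
Bags: B1 = {a, b, c, d}
Tree: (single bag)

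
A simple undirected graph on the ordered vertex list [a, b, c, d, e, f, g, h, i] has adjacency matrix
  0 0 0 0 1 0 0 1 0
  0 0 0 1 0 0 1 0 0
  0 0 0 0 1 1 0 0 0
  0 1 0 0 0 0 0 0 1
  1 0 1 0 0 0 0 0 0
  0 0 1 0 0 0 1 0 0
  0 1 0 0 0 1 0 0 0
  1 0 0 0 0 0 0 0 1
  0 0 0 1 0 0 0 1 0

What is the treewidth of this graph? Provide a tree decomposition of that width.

The largest bag has 3 vertices, giving width 2; this decomposition certifies tw(G) ≤ 2. Since h–a–e–c–f–g–b–d–i–h is a cycle in G, G is not acyclic. Forests are exactly the graphs of treewidth ≤ 1, so tw(G) ≥ 2. Combining the bounds, tw(G) = 2.

Treewidth 2.
One optimal decomposition is:
Bags: B1 = {a, e, h}  B2 = {c, e, h}  B3 = {c, f, h}  B4 = {f, g, h}  B5 = {b, g, h}  B6 = {b, d, h}  B7 = {d, h, i}
Tree: B1–B2, B2–B3, B3–B4, B4–B5, B5–B6, B6–B7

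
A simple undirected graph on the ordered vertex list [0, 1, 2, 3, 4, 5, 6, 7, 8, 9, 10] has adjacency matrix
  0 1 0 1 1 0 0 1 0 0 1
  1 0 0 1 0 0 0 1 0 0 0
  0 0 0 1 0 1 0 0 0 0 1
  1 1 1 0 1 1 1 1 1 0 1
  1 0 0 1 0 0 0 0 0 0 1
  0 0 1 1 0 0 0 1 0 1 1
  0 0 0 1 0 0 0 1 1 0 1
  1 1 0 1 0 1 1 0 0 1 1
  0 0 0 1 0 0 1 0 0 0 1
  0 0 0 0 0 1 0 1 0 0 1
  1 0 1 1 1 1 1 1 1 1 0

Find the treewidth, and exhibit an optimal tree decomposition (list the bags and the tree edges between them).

Treewidth 3.
One optimal decomposition is:
Bags: B1 = {3, 6, 7, 10}  B2 = {3, 5, 7, 10}  B3 = {5, 7, 9, 10}  B4 = {3, 6, 8, 10}  B5 = {2, 3, 5, 10}  B6 = {0, 3, 7, 10}  B7 = {0, 3, 4, 10}  B8 = {0, 1, 3, 7}
Tree: B1–B2, B2–B3, B1–B4, B2–B5, B1–B6, B6–B7, B6–B8

The largest bag has 4 vertices, giving width 3; this decomposition certifies tw(G) ≤ 3. On the other hand G contains the 4-clique {5, 7, 9, 10}. A clique must lie in a single bag of any decomposition, so no decomposition can have width below 3. Combining the bounds, tw(G) = 3.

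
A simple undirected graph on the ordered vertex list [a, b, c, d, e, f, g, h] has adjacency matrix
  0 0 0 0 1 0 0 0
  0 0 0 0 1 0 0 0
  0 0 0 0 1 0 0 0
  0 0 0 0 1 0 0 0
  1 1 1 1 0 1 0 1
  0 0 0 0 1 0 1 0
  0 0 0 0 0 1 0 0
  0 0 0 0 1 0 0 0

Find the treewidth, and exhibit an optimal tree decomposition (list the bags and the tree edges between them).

Each bag holds 2 vertices, so the decomposition has width 1, which upper-bounds the treewidth. Any graph with an edge has treewidth ≥ 1, and G has the edge e–d. Hence tw(G) = 1 exactly.

Treewidth 1.
One optimal decomposition is:
Bags: B1 = {d, e}  B2 = {e, h}  B3 = {b, e}  B4 = {e, f}  B5 = {c, e}  B6 = {a, e}  B7 = {f, g}
Tree: B1–B2, B1–B3, B3–B4, B1–B5, B3–B6, B4–B7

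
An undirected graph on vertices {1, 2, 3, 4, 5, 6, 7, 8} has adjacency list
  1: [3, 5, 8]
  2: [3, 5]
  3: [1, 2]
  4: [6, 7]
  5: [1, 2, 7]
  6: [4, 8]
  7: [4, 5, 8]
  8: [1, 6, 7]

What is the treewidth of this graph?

2

A width-2 tree decomposition is:
Bags: B1 = {4, 6, 7}  B2 = {6, 7, 8}  B3 = {5, 7, 8}  B4 = {1, 5, 8}  B5 = {1, 2, 5}  B6 = {1, 2, 3}
Tree: B1–B2, B2–B3, B3–B4, B4–B5, B5–B6
Every bag has size at most 3, so the width is 3 − 1 = 2 and tw(G) ≤ 2. For the lower bound, G contains the cycle 4–6–8–7–4, so G is not a forest; only forests have treewidth ≤ 1, hence tw(G) ≥ 2. Hence tw(G) = 2 exactly.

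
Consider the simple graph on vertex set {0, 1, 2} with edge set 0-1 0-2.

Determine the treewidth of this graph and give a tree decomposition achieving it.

Treewidth 1.
One optimal decomposition is:
Bags: B1 = {0, 2}  B2 = {0, 1}
Tree: B1–B2

Every bag has size at most 2, so the width is 2 − 1 = 1 and tw(G) ≤ 1. Any graph with an edge has treewidth ≥ 1, and G has the edge 2–0. Combining the bounds, tw(G) = 1.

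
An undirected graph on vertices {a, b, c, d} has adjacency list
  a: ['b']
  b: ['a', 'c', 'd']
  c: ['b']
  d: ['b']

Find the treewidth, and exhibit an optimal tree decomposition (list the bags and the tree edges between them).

Treewidth 1.
Bags: B1 = {a, b}  B2 = {b, c}  B3 = {b, d}
Tree: B1–B2, B1–B3

Each bag holds 2 vertices, so the decomposition has width 1, which upper-bounds the treewidth. G has an edge, so its treewidth is at least 1. Hence tw(G) = 1 exactly.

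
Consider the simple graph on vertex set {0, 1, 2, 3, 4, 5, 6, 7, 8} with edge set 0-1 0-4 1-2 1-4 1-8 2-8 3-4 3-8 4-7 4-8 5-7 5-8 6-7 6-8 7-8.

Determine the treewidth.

A width-2 tree decomposition is:
Bags: B1 = {1, 4, 8}  B2 = {0, 1, 4}  B3 = {3, 4, 8}  B4 = {1, 2, 8}  B5 = {4, 7, 8}  B6 = {5, 7, 8}  B7 = {6, 7, 8}
Tree: B1–B2, B1–B3, B1–B4, B1–B5, B5–B6, B5–B7
Each bag holds 3 vertices, so the decomposition has width 2, which upper-bounds the treewidth. Conversely, {0, 1, 4} is a clique of size 3, and the vertices of any clique must share a bag in every tree decomposition; so some bag has ≥ 3 vertices and tw(G) ≥ 2. The upper and lower bounds meet at 2, so that is the treewidth.

2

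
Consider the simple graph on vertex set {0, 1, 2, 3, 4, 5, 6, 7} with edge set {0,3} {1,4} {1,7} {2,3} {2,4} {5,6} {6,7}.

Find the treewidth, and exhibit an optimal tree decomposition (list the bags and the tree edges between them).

Every bag has size at most 2, so the width is 2 − 1 = 1 and tw(G) ≤ 1. Since G has at least one edge (e.g. 5–6), it is not an edgeless graph, so tw(G) ≥ 1. Hence tw(G) = 1 exactly.

Treewidth 1.
Bags: B1 = {5, 6}  B2 = {6, 7}  B3 = {1, 7}  B4 = {1, 4}  B5 = {2, 4}  B6 = {2, 3}  B7 = {0, 3}
Tree: B1–B2, B2–B3, B3–B4, B4–B5, B5–B6, B6–B7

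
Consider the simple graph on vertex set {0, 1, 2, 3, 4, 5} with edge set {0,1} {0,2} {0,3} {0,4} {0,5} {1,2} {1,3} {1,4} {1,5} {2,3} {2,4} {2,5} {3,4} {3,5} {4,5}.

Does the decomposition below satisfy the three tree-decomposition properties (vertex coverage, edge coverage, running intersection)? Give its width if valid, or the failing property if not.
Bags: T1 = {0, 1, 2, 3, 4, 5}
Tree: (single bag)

Vertex coverage: the bags together contain {0, 1, 2, 3, 4, 5}, the full vertex set. Edge coverage: each edge of G has both endpoints in at least one bag. Running intersection: for every vertex, the bags containing it form a connected subtree. All three properties hold, so this is a valid tree decomposition of width max|bag| − 1 = 5, and hence tw(G) ≤ 5.

Yes; width 5.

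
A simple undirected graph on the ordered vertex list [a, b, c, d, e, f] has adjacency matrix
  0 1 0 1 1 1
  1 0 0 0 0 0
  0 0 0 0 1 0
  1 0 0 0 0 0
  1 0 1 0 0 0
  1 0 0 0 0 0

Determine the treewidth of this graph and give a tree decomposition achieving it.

Treewidth 1.
One such decomposition:
Bags: B1 = {a, d}  B2 = {a, f}  B3 = {a, b}  B4 = {a, e}  B5 = {c, e}
Tree: B1–B2, B1–B3, B2–B4, B4–B5

Every bag has size at most 2, so the width is 2 − 1 = 1 and tw(G) ≤ 1. Any graph with an edge has treewidth ≥ 1, and G has the edge a–d. Hence tw(G) = 1 exactly.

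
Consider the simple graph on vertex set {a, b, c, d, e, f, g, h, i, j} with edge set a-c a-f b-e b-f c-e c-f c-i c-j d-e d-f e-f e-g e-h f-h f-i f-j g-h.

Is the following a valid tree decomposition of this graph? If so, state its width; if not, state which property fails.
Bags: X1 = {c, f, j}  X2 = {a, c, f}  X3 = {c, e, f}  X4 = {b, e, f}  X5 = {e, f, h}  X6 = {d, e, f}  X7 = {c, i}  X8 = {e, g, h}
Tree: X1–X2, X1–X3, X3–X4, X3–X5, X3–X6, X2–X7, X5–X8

No — edge (f,i) lies in no bag.

A tree decomposition must satisfy three properties: every vertex lies in some bag; for every edge, both endpoints lie together in some bag; and for every vertex, the bags containing it form a connected subtree. Here edge (f,i) lies in no bag, so the decomposition is invalid.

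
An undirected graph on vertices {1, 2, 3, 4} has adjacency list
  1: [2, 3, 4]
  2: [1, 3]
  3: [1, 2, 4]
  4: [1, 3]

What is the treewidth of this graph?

A width-2 tree decomposition is:
Bags: B1 = {1, 3, 4}  B2 = {1, 2, 3}
Tree: B1–B2
The largest bag has 3 vertices, giving width 2; this decomposition certifies tw(G) ≤ 2. Conversely, {1, 2, 3} is a clique of size 3, and the vertices of any clique must share a bag in every tree decomposition; so some bag has ≥ 3 vertices and tw(G) ≥ 2. Therefore the treewidth is 2.

2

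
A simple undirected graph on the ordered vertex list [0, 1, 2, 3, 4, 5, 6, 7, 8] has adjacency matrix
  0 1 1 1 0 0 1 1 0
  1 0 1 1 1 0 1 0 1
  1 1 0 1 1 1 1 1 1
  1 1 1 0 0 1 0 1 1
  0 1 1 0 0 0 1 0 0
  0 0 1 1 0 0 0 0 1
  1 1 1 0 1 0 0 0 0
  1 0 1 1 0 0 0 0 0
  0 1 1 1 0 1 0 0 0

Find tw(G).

A width-3 tree decomposition is:
Bags: B1 = {1, 2, 3, 8}  B2 = {0, 1, 2, 3}  B3 = {2, 3, 5, 8}  B4 = {0, 1, 2, 6}  B5 = {1, 2, 4, 6}  B6 = {0, 2, 3, 7}
Tree: B1–B2, B1–B3, B2–B4, B4–B5, B2–B6
Each bag holds 4 vertices, so the decomposition has width 3, which upper-bounds the treewidth. For the lower bound, the 4 vertices {0, 1, 2, 3} are pairwise adjacent, and any tree decomposition puts a clique entirely inside one bag — forcing width ≥ 3. Therefore the treewidth is 3.

3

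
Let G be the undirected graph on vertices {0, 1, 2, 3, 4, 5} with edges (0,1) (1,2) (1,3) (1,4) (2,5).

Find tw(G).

A width-1 tree decomposition is:
Bags: B1 = {0, 1}  B2 = {1, 3}  B3 = {1, 2}  B4 = {2, 5}  B5 = {1, 4}
Tree: B1–B2, B2–B3, B3–B4, B3–B5
The largest bag has 2 vertices, giving width 1; this decomposition certifies tw(G) ≤ 1. Since G has at least one edge (e.g. 1–0), it is not an edgeless graph, so tw(G) ≥ 1. Hence tw(G) = 1 exactly.

1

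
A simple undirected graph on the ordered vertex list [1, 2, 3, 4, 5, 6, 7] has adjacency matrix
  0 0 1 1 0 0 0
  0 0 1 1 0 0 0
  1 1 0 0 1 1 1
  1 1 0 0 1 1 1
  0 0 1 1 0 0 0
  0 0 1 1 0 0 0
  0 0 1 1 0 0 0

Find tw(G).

A width-2 tree decomposition is:
Bags: B1 = {3, 4, 6}  B2 = {1, 3, 4}  B3 = {2, 3, 4}  B4 = {3, 4, 5}  B5 = {3, 4, 7}
Tree: B1–B2, B2–B3, B3–B4, B4–B5
Each bag holds 3 vertices, so the decomposition has width 2, which upper-bounds the treewidth. Since 4–6–3–1–4 is a cycle in G, G is not acyclic. Forests are exactly the graphs of treewidth ≤ 1, so tw(G) ≥ 2. The upper and lower bounds meet at 2, so that is the treewidth.

2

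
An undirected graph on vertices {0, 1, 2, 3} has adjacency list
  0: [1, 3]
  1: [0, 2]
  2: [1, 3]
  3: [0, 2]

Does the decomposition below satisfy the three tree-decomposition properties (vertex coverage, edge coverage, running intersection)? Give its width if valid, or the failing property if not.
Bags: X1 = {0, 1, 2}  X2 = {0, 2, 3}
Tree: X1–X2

Yes; width 2.

Checking the three conditions: (i) the bags cover all of {0, 1, 2, 3}; (ii) for each edge, some bag contains both endpoints; (iii) the bags containing any fixed vertex form a subtree. All hold, so the decomposition is valid with width 3 − 1 = 2.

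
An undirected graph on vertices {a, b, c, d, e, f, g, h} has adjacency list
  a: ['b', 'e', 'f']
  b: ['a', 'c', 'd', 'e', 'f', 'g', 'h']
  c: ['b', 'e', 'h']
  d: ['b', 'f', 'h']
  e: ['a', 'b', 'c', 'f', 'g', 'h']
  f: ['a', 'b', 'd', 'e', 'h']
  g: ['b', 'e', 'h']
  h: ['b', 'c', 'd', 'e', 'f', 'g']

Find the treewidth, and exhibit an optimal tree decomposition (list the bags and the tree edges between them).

Treewidth 3.
One optimal decomposition is:
Bags: B1 = {b, e, f, h}  B2 = {b, c, e, h}  B3 = {b, d, f, h}  B4 = {a, b, e, f}  B5 = {b, e, g, h}
Tree: B1–B2, B1–B3, B1–B4, B1–B5

The largest bag has 4 vertices, giving width 3; this decomposition certifies tw(G) ≤ 3. Conversely, {b, d, f, h} is a clique of size 4, and the vertices of any clique must share a bag in every tree decomposition; so some bag has ≥ 4 vertices and tw(G) ≥ 3. The upper and lower bounds meet at 3, so that is the treewidth.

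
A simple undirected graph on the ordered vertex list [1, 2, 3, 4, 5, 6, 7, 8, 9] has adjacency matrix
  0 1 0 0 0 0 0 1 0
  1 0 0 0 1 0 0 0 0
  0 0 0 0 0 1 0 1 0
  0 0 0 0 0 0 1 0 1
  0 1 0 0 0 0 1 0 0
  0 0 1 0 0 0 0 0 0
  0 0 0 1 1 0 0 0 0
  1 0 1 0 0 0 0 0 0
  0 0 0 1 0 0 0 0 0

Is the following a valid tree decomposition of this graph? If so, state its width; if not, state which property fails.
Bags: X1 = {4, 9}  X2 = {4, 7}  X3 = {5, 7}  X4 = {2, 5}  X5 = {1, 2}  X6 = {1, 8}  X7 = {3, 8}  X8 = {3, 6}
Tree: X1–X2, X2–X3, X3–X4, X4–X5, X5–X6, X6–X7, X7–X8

Yes; width 1.

Vertex coverage: the bags together contain {1, 2, 3, 4, 5, 6, 7, 8, 9}, the full vertex set. Edge coverage: each edge of G has both endpoints in at least one bag. Running intersection: for every vertex, the bags containing it form a connected subtree. All three properties hold, so this is a valid tree decomposition of width max|bag| − 1 = 1, and hence tw(G) ≤ 1.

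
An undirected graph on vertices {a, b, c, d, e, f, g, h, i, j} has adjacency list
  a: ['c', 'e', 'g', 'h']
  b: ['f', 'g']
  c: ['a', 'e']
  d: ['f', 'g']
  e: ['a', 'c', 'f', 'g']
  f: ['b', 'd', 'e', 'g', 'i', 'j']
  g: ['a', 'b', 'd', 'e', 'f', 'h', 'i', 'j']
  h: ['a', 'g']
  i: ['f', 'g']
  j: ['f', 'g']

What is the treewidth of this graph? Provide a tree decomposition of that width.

Treewidth 2.
One such decomposition:
Bags: B1 = {e, f, g}  B2 = {f, g, i}  B3 = {b, f, g}  B4 = {a, e, g}  B5 = {a, c, e}  B6 = {d, f, g}  B7 = {f, g, j}  B8 = {a, g, h}
Tree: B1–B2, B1–B3, B1–B4, B4–B5, B2–B6, B3–B7, B4–B8

The largest bag has 3 vertices, giving width 2; this decomposition certifies tw(G) ≤ 2. Conversely, {a, e, g} is a clique of size 3, and the vertices of any clique must share a bag in every tree decomposition; so some bag has ≥ 3 vertices and tw(G) ≥ 2. The upper and lower bounds meet at 2, so that is the treewidth.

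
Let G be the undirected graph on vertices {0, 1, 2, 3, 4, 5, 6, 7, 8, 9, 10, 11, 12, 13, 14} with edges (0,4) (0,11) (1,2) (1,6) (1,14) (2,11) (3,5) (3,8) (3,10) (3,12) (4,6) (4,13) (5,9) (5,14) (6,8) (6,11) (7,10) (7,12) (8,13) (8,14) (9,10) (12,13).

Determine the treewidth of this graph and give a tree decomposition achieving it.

Treewidth 3.
One optimal decomposition is:
Bags: B1 = {0, 1, 2, 11}  B2 = {0, 1, 6, 11}  B3 = {0, 1, 4, 6}  B4 = {1, 4, 6, 14}  B5 = {4, 6, 8, 14}  B6 = {4, 8, 13, 14}  B7 = {5, 8, 13, 14}  B8 = {3, 5, 8, 13}  B9 = {3, 5, 12, 13}  B10 = {3, 5, 9, 12}  B11 = {3, 9, 10, 12}  B12 = {7, 9, 10, 12}
Tree: B1–B2, B2–B3, B3–B4, B4–B5, B5–B6, B6–B7, B7–B8, B8–B9, B9–B10, B10–B11, B11–B12

Each bag holds 4 vertices, so the decomposition has width 3, which upper-bounds the treewidth. For the lower bound: the 4 vertex sets {0,2,11}, {1}, {6}, {4,8,13,14} are disjoint, each induces a connected subgraph, and every pair is joined by at least one edge of G. Contracting each set to a single vertex therefore yields K_{4} as a minor, and since treewidth is minor-monotone, tw(G) ≥ tw(K_{4}) = 3. The upper and lower bounds meet at 3, so that is the treewidth.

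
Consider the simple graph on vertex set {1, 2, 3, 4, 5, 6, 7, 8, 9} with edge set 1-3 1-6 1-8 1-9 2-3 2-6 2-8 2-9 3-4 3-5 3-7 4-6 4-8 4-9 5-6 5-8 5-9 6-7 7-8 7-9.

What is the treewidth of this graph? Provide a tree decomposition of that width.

Every bag has size at most 5, so the width is 5 − 1 = 4 and tw(G) ≤ 4. For the lower bound: the 5 vertex sets {5,8}, {2,9}, {3,7}, {6}, {4} are disjoint, each induces a connected subgraph, and every pair is joined by at least one edge of G. Contracting each set to a single vertex therefore yields K_{5} as a minor, and since treewidth is minor-monotone, tw(G) ≥ tw(K_{5}) = 4. Hence tw(G) = 4 exactly.

Treewidth 4.
Bags: B1 = {3, 5, 6, 8, 9}  B2 = {2, 3, 6, 8, 9}  B3 = {3, 6, 7, 8, 9}  B4 = {3, 4, 6, 8, 9}  B5 = {1, 3, 6, 8, 9}
Tree: B1–B2, B2–B3, B3–B4, B4–B5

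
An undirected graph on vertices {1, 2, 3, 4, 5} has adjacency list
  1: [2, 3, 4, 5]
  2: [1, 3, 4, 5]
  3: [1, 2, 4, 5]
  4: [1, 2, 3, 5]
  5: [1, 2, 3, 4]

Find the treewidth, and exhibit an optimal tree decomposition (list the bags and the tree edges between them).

With just one bag of size 5, the width is 5 − 1 = 4, so tw(G) ≤ 4. Conversely, {1, 2, 3, 4, 5} is a clique of size 5, and the vertices of any clique must share a bag in every tree decomposition; so some bag has ≥ 5 vertices and tw(G) ≥ 4. Therefore the treewidth is 4.

Treewidth 4.
One optimal decomposition is:
Bags: B1 = {1, 2, 3, 4, 5}
Tree: (single bag)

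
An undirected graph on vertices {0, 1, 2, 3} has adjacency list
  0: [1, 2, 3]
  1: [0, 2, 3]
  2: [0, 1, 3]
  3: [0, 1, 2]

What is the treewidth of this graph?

3

A width-3 tree decomposition is:
Bags: B1 = {0, 1, 2, 3}
Tree: (single bag)
With just one bag of size 4, the width is 4 − 1 = 3, so tw(G) ≤ 3. On the other hand G contains the 4-clique {0, 1, 2, 3}. A clique must lie in a single bag of any decomposition, so no decomposition can have width below 3. Therefore the treewidth is 3.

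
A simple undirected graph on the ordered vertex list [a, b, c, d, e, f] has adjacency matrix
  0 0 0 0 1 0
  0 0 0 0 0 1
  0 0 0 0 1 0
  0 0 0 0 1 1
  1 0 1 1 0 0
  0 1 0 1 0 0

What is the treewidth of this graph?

1

A width-1 tree decomposition is:
Bags: B1 = {d, f}  B2 = {d, e}  B3 = {b, f}  B4 = {a, e}  B5 = {c, e}
Tree: B1–B2, B1–B3, B2–B4, B4–B5
Each bag holds 2 vertices, so the decomposition has width 1, which upper-bounds the treewidth. G has an edge, so its treewidth is at least 1. The upper and lower bounds meet at 1, so that is the treewidth.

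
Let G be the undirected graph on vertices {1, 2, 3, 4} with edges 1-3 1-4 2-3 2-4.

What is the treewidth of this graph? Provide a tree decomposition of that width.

Treewidth 2.
Bags: B1 = {1, 2, 4}  B2 = {1, 2, 3}
Tree: B1–B2

The largest bag has 3 vertices, giving width 2; this decomposition certifies tw(G) ≤ 2. Since 2–4–1–3–2 is a cycle in G, G is not acyclic. Forests are exactly the graphs of treewidth ≤ 1, so tw(G) ≥ 2. Combining the bounds, tw(G) = 2.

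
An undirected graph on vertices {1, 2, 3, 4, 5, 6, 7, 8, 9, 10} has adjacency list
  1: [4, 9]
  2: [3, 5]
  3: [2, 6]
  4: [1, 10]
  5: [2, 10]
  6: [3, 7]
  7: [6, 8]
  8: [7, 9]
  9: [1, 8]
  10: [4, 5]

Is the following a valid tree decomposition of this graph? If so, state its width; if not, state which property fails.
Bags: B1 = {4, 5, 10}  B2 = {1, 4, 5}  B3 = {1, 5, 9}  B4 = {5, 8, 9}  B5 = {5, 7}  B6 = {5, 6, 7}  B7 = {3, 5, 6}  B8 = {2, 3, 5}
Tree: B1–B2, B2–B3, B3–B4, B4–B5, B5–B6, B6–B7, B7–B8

A tree decomposition must satisfy three properties: every vertex lies in some bag; for every edge, both endpoints lie together in some bag; and for every vertex, the bags containing it form a connected subtree. Here edge (8,7) lies in no bag, so the decomposition is invalid.

No — edge (8,7) lies in no bag.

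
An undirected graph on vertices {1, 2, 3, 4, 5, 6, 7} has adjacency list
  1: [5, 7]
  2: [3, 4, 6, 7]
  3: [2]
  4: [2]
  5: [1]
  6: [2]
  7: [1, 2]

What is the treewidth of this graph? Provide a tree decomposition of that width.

Treewidth 1.
One optimal decomposition is:
Bags: B1 = {1, 7}  B2 = {2, 7}  B3 = {2, 3}  B4 = {2, 4}  B5 = {2, 6}  B6 = {1, 5}
Tree: B1–B2, B2–B3, B3–B4, B3–B5, B1–B6

Every bag has size at most 2, so the width is 2 − 1 = 1 and tw(G) ≤ 1. Since G has at least one edge (e.g. 1–7), it is not an edgeless graph, so tw(G) ≥ 1. Combining the bounds, tw(G) = 1.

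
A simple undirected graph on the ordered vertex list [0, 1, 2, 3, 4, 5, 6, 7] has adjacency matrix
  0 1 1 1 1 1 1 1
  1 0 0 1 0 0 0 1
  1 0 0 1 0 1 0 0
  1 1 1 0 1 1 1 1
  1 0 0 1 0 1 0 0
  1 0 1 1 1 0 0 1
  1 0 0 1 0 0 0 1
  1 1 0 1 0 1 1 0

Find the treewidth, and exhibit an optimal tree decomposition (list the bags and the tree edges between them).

Each bag holds 4 vertices, so the decomposition has width 3, which upper-bounds the treewidth. Conversely, {0, 1, 3, 7} is a clique of size 4, and the vertices of any clique must share a bag in every tree decomposition; so some bag has ≥ 4 vertices and tw(G) ≥ 3. Hence tw(G) = 3 exactly.

Treewidth 3.
Bags: B1 = {0, 3, 5, 7}  B2 = {0, 3, 4, 5}  B3 = {0, 3, 6, 7}  B4 = {0, 1, 3, 7}  B5 = {0, 2, 3, 5}
Tree: B1–B2, B1–B3, B3–B4, B1–B5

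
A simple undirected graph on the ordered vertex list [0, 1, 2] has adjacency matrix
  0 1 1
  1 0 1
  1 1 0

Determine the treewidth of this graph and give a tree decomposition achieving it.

With just one bag of size 3, the width is 3 − 1 = 2, so tw(G) ≤ 2. Conversely, {0, 1, 2} is a clique of size 3, and the vertices of any clique must share a bag in every tree decomposition; so some bag has ≥ 3 vertices and tw(G) ≥ 2. Hence tw(G) = 2 exactly.

Treewidth 2.
One such decomposition:
Bags: B1 = {0, 1, 2}
Tree: (single bag)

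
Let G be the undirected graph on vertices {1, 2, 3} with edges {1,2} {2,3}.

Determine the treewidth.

1

A width-1 tree decomposition is:
Bags: B1 = {2, 3}  B2 = {1, 2}
Tree: B1–B2
The largest bag has 2 vertices, giving width 1; this decomposition certifies tw(G) ≤ 1. G has an edge, so its treewidth is at least 1. The upper and lower bounds meet at 1, so that is the treewidth.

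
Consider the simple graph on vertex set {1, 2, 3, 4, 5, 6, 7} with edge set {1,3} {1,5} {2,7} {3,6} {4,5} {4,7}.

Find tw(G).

A width-1 tree decomposition is:
Bags: B1 = {2, 7}  B2 = {4, 7}  B3 = {4, 5}  B4 = {1, 5}  B5 = {1, 3}  B6 = {3, 6}
Tree: B1–B2, B2–B3, B3–B4, B4–B5, B5–B6
The largest bag has 2 vertices, giving width 1; this decomposition certifies tw(G) ≤ 1. Since G has at least one edge (e.g. 2–7), it is not an edgeless graph, so tw(G) ≥ 1. Therefore the treewidth is 1.

1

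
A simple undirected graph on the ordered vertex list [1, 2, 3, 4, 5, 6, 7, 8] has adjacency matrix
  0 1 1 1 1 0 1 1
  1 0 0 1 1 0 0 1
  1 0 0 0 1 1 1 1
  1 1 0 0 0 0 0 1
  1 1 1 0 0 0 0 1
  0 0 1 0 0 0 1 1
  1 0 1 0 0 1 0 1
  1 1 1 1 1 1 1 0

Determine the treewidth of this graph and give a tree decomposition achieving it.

Treewidth 3.
One such decomposition:
Bags: B1 = {1, 3, 5, 8}  B2 = {1, 3, 7, 8}  B3 = {3, 6, 7, 8}  B4 = {1, 2, 5, 8}  B5 = {1, 2, 4, 8}
Tree: B1–B2, B2–B3, B1–B4, B4–B5

Each bag holds 4 vertices, so the decomposition has width 3, which upper-bounds the treewidth. For the lower bound, the 4 vertices {1, 2, 4, 8} are pairwise adjacent, and any tree decomposition puts a clique entirely inside one bag — forcing width ≥ 3. Hence tw(G) = 3 exactly.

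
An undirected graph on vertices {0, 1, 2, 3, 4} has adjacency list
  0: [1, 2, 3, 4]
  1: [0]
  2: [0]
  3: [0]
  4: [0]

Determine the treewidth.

A width-1 tree decomposition is:
Bags: B1 = {0, 1}  B2 = {0, 3}  B3 = {0, 4}  B4 = {0, 2}
Tree: B1–B2, B1–B3, B2–B4
Every bag has size at most 2, so the width is 2 − 1 = 1 and tw(G) ≤ 1. Since G has at least one edge (e.g. 0–1), it is not an edgeless graph, so tw(G) ≥ 1. Combining the bounds, tw(G) = 1.

1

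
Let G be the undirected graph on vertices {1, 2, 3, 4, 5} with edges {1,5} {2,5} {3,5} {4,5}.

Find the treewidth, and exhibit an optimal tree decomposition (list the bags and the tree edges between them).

Treewidth 1.
Bags: B1 = {3, 5}  B2 = {2, 5}  B3 = {1, 5}  B4 = {4, 5}
Tree: B1–B2, B2–B3, B1–B4

Each bag holds 2 vertices, so the decomposition has width 1, which upper-bounds the treewidth. Any graph with an edge has treewidth ≥ 1, and G has the edge 3–5. Hence tw(G) = 1 exactly.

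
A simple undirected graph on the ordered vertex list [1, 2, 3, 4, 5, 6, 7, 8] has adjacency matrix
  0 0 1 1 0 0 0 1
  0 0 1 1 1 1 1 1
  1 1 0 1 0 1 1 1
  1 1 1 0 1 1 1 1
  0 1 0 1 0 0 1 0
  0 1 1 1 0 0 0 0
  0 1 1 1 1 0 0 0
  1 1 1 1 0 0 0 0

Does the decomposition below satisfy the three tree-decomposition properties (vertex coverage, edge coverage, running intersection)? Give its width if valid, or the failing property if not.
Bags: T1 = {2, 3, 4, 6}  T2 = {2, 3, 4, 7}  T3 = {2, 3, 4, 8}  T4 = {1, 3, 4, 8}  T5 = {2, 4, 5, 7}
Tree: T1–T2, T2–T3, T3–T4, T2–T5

Checking the three conditions: (i) the bags cover all of {1, 2, 3, 4, 5, 6, 7, 8}; (ii) for each edge, some bag contains both endpoints; (iii) the bags containing any fixed vertex form a subtree. All hold, so the decomposition is valid with width 4 − 1 = 3.

Yes; width 3.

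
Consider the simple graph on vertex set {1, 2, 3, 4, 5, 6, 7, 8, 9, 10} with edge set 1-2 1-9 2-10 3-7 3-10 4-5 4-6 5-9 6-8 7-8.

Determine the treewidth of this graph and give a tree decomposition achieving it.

Treewidth 2.
Bags: B1 = {2, 3, 10}  B2 = {1, 2, 3}  B3 = {1, 3, 9}  B4 = {3, 5, 9}  B5 = {3, 4, 5}  B6 = {3, 4, 6}  B7 = {3, 6, 8}  B8 = {3, 7, 8}
Tree: B1–B2, B2–B3, B3–B4, B4–B5, B5–B6, B6–B7, B7–B8

Every bag has size at most 3, so the width is 3 − 1 = 2 and tw(G) ≤ 2. Since 3–10–2–1–9–5–4–6–8–7–3 is a cycle in G, G is not acyclic. Forests are exactly the graphs of treewidth ≤ 1, so tw(G) ≥ 2. Therefore the treewidth is 2.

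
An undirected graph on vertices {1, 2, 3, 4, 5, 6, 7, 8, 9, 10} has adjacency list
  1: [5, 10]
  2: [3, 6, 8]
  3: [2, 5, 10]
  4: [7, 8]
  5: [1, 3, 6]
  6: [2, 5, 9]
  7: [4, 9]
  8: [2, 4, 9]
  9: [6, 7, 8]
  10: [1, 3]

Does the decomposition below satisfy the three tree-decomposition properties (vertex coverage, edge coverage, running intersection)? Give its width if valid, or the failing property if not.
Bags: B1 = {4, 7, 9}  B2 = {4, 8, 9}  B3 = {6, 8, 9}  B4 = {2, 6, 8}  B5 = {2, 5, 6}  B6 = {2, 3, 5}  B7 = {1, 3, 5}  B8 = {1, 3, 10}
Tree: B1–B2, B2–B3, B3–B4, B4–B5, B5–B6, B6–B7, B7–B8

Yes; width 2.

Vertex coverage: the bags together contain {1, 2, 3, 4, 5, 6, 7, 8, 9, 10}, the full vertex set. Edge coverage: each edge of G has both endpoints in at least one bag. Running intersection: for every vertex, the bags containing it form a connected subtree. All three properties hold, so this is a valid tree decomposition of width max|bag| − 1 = 2, and hence tw(G) ≤ 2.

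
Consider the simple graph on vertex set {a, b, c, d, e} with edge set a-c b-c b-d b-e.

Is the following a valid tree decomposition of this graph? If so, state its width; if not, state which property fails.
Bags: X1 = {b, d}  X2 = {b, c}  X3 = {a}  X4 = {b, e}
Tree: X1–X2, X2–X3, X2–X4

A tree decomposition must satisfy three properties: every vertex lies in some bag; for every edge, both endpoints lie together in some bag; and for every vertex, the bags containing it form a connected subtree. Here edge (c,a) lies in no bag, so the decomposition is invalid.

No — edge (c,a) lies in no bag.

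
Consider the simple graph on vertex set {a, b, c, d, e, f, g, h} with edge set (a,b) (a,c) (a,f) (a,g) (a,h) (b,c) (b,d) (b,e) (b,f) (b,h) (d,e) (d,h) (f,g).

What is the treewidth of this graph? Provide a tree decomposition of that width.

Treewidth 2.
One such decomposition:
Bags: B1 = {a, b, h}  B2 = {b, d, h}  B3 = {a, b, c}  B4 = {a, b, f}  B5 = {a, f, g}  B6 = {b, d, e}
Tree: B1–B2, B1–B3, B3–B4, B4–B5, B2–B6

Every bag has size at most 3, so the width is 3 − 1 = 2 and tw(G) ≤ 2. Conversely, {a, f, g} is a clique of size 3, and the vertices of any clique must share a bag in every tree decomposition; so some bag has ≥ 3 vertices and tw(G) ≥ 2. Hence tw(G) = 2 exactly.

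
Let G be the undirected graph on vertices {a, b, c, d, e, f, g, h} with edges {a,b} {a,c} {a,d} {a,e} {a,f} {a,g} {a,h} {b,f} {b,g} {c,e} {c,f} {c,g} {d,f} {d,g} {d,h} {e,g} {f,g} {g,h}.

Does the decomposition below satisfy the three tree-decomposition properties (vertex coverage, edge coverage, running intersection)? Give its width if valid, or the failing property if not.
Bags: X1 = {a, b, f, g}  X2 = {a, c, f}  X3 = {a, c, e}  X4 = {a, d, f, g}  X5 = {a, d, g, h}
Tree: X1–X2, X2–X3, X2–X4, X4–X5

A tree decomposition must satisfy three properties: every vertex lies in some bag; for every edge, both endpoints lie together in some bag; and for every vertex, the bags containing it form a connected subtree. Here edge (g,c) lies in no bag, so the decomposition is invalid.

No — edge (g,c) lies in no bag.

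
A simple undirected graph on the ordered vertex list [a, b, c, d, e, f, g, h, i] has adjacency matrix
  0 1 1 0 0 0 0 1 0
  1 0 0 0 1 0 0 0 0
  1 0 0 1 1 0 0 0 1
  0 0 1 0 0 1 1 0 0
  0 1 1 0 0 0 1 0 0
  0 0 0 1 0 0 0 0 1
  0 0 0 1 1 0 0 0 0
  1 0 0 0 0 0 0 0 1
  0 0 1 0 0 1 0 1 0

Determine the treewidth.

A width-3 tree decomposition is:
Bags: B1 = {a, b, e, g}  B2 = {a, c, e, g}  B3 = {a, c, d, g}  B4 = {a, c, d, h}  B5 = {c, d, h, i}  B6 = {d, f, h, i}
Tree: B1–B2, B2–B3, B3–B4, B4–B5, B5–B6
Every bag has size at most 4, so the width is 4 − 1 = 3 and tw(G) ≤ 3. For the lower bound: the 4 vertex sets {b,e,g}, {a}, {c}, {d,f,h,i} are disjoint, each induces a connected subgraph, and every pair is joined by at least one edge of G. Contracting each set to a single vertex therefore yields K_{4} as a minor, and since treewidth is minor-monotone, tw(G) ≥ tw(K_{4}) = 3. Combining the bounds, tw(G) = 3.

3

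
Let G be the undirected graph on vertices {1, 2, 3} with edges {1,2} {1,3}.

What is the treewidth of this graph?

A width-1 tree decomposition is:
Bags: B1 = {1, 3}  B2 = {1, 2}
Tree: B1–B2
Every bag has size at most 2, so the width is 2 − 1 = 1 and tw(G) ≤ 1. G has an edge, so its treewidth is at least 1. Combining the bounds, tw(G) = 1.

1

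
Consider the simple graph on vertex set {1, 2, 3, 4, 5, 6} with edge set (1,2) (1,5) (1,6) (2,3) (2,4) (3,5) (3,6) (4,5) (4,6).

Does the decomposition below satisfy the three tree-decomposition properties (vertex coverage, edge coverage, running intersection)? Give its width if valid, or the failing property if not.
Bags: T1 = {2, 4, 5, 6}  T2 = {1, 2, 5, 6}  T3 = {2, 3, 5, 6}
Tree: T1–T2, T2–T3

Yes; width 3.

Checking the three conditions: (i) the bags cover all of {1, 2, 3, 4, 5, 6}; (ii) for each edge, some bag contains both endpoints; (iii) the bags containing any fixed vertex form a subtree. All hold, so the decomposition is valid with width 4 − 1 = 3.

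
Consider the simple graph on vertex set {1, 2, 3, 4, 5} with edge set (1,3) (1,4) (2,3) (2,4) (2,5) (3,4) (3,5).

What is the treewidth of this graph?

2

A width-2 tree decomposition is:
Bags: B1 = {2, 3, 4}  B2 = {2, 3, 5}  B3 = {1, 3, 4}
Tree: B1–B2, B1–B3
Each bag holds 3 vertices, so the decomposition has width 2, which upper-bounds the treewidth. Conversely, {1, 3, 4} is a clique of size 3, and the vertices of any clique must share a bag in every tree decomposition; so some bag has ≥ 3 vertices and tw(G) ≥ 2. The upper and lower bounds meet at 2, so that is the treewidth.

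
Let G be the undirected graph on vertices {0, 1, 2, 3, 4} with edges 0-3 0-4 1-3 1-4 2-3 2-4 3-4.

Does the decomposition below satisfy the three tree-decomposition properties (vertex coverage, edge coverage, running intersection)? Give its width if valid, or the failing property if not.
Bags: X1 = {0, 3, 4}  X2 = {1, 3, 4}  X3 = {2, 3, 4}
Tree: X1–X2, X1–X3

Yes; width 2.

Every vertex of G appears in some bag (union = {0, 1, 2, 3, 4}); every edge is covered by a bag; and for each vertex v the set of bags containing v is connected in the bag tree. The decomposition is therefore valid. The largest bag has 3 vertices, so the width is 2.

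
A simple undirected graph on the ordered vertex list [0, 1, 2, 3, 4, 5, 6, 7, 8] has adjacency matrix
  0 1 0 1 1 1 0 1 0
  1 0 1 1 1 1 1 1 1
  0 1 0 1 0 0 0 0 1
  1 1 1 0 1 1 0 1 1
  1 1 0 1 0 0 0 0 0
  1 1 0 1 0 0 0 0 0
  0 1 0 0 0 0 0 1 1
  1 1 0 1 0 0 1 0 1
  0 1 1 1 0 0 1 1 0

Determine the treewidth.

3

A width-3 tree decomposition is:
Bags: B1 = {1, 2, 3, 8}  B2 = {1, 3, 7, 8}  B3 = {1, 6, 7, 8}  B4 = {0, 1, 3, 7}  B5 = {0, 1, 3, 4}  B6 = {0, 1, 3, 5}
Tree: B1–B2, B2–B3, B2–B4, B4–B5, B4–B6
Every bag has size at most 4, so the width is 4 − 1 = 3 and tw(G) ≤ 3. On the other hand G contains the 4-clique {0, 1, 3, 4}. A clique must lie in a single bag of any decomposition, so no decomposition can have width below 3. The upper and lower bounds meet at 3, so that is the treewidth.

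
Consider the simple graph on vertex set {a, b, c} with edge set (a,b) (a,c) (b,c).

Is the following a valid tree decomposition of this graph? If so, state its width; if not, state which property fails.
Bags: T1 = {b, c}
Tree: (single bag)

No — vertex a appears in no bag.

A tree decomposition must satisfy three properties: every vertex lies in some bag; for every edge, both endpoints lie together in some bag; and for every vertex, the bags containing it form a connected subtree. Here vertex a appears in no bag, so the decomposition is invalid.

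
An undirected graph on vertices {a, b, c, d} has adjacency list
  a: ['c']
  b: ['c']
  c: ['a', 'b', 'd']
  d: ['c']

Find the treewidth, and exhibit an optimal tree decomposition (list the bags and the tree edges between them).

Treewidth 1.
Bags: B1 = {b, c}  B2 = {c, d}  B3 = {a, c}
Tree: B1–B2, B2–B3

Every bag has size at most 2, so the width is 2 − 1 = 1 and tw(G) ≤ 1. Since G has at least one edge (e.g. c–b), it is not an edgeless graph, so tw(G) ≥ 1. The upper and lower bounds meet at 1, so that is the treewidth.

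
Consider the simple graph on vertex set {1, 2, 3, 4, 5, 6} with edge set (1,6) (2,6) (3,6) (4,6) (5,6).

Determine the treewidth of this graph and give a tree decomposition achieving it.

Treewidth 1.
Bags: B1 = {3, 6}  B2 = {4, 6}  B3 = {5, 6}  B4 = {2, 6}  B5 = {1, 6}
Tree: B1–B2, B2–B3, B1–B4, B4–B5

The largest bag has 2 vertices, giving width 1; this decomposition certifies tw(G) ≤ 1. Since G has at least one edge (e.g. 6–3), it is not an edgeless graph, so tw(G) ≥ 1. Hence tw(G) = 1 exactly.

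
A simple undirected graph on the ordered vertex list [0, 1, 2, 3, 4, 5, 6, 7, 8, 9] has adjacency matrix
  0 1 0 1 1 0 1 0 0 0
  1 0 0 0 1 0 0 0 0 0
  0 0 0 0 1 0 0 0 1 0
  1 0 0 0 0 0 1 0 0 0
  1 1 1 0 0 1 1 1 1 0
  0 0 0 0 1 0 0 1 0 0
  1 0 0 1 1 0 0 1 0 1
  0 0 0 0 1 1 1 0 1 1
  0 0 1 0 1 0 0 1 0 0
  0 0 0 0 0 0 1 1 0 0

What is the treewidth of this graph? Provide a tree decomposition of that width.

The largest bag has 3 vertices, giving width 2; this decomposition certifies tw(G) ≤ 2. Conversely, {6, 7, 9} is a clique of size 3, and the vertices of any clique must share a bag in every tree decomposition; so some bag has ≥ 3 vertices and tw(G) ≥ 2. Hence tw(G) = 2 exactly.

Treewidth 2.
One such decomposition:
Bags: B1 = {4, 5, 7}  B2 = {4, 6, 7}  B3 = {4, 7, 8}  B4 = {6, 7, 9}  B5 = {2, 4, 8}  B6 = {0, 4, 6}  B7 = {0, 3, 6}  B8 = {0, 1, 4}
Tree: B1–B2, B2–B3, B2–B4, B3–B5, B2–B6, B6–B7, B6–B8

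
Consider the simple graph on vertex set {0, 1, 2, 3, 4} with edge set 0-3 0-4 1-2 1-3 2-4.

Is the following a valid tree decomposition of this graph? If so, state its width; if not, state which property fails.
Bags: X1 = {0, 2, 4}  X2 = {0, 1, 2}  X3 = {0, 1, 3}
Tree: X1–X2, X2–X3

Yes; width 2.

Every vertex of G appears in some bag (union = {0, 1, 2, 3, 4}); every edge is covered by a bag; and for each vertex v the set of bags containing v is connected in the bag tree. The decomposition is therefore valid. The largest bag has 3 vertices, so the width is 2.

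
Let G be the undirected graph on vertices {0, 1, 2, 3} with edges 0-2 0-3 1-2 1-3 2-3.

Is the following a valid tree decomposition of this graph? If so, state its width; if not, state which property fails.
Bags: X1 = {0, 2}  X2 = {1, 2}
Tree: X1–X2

A tree decomposition must satisfy three properties: every vertex lies in some bag; for every edge, both endpoints lie together in some bag; and for every vertex, the bags containing it form a connected subtree. Here vertex 3 appears in no bag, so the decomposition is invalid.

No — vertex 3 appears in no bag.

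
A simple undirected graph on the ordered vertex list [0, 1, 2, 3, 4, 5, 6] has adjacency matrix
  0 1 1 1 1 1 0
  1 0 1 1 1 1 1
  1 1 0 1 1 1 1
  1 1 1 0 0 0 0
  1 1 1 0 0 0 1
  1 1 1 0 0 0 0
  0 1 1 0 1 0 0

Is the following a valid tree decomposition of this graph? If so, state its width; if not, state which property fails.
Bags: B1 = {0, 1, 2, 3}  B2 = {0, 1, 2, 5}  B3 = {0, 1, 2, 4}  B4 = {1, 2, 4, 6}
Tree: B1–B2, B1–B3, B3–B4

Vertex coverage: the bags together contain {0, 1, 2, 3, 4, 5, 6}, the full vertex set. Edge coverage: each edge of G has both endpoints in at least one bag. Running intersection: for every vertex, the bags containing it form a connected subtree. All three properties hold, so this is a valid tree decomposition of width max|bag| − 1 = 3, and hence tw(G) ≤ 3.

Yes; width 3.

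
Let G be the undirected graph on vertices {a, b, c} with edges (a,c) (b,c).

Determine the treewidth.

A width-1 tree decomposition is:
Bags: B1 = {b, c}  B2 = {a, c}
Tree: B1–B2
Every bag has size at most 2, so the width is 2 − 1 = 1 and tw(G) ≤ 1. Since G has at least one edge (e.g. b–c), it is not an edgeless graph, so tw(G) ≥ 1. Hence tw(G) = 1 exactly.

1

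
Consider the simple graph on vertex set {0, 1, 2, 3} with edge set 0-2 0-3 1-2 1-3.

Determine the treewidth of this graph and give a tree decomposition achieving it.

Each bag holds 3 vertices, so the decomposition has width 2, which upper-bounds the treewidth. Since 2–1–3–0–2 is a cycle in G, G is not acyclic. Forests are exactly the graphs of treewidth ≤ 1, so tw(G) ≥ 2. Hence tw(G) = 2 exactly.

Treewidth 2.
One such decomposition:
Bags: B1 = {1, 2, 3}  B2 = {0, 2, 3}
Tree: B1–B2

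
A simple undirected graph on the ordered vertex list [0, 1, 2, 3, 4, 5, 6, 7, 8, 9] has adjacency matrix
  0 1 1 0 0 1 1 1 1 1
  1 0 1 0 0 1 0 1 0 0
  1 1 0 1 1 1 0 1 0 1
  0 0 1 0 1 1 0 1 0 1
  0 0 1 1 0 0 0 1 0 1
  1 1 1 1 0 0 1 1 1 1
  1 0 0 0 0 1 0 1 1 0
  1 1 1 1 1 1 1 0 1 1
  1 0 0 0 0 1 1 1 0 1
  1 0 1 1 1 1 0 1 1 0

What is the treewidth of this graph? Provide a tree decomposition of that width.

Every bag has size at most 5, so the width is 5 − 1 = 4 and tw(G) ≤ 4. Conversely, {2, 3, 4, 7, 9} is a clique of size 5, and the vertices of any clique must share a bag in every tree decomposition; so some bag has ≥ 5 vertices and tw(G) ≥ 4. The upper and lower bounds meet at 4, so that is the treewidth.

Treewidth 4.
Bags: B1 = {0, 5, 7, 8, 9}  B2 = {0, 5, 6, 7, 8}  B3 = {0, 2, 5, 7, 9}  B4 = {2, 3, 5, 7, 9}  B5 = {0, 1, 2, 5, 7}  B6 = {2, 3, 4, 7, 9}
Tree: B1–B2, B1–B3, B3–B4, B3–B5, B4–B6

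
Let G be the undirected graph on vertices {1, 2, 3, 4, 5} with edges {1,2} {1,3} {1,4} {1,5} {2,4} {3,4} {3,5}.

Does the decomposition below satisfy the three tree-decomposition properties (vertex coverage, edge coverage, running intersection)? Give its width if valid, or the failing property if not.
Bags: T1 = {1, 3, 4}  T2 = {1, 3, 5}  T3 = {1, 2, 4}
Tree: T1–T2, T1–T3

Yes; width 2.

Every vertex of G appears in some bag (union = {1, 2, 3, 4, 5}); every edge is covered by a bag; and for each vertex v the set of bags containing v is connected in the bag tree. The decomposition is therefore valid. The largest bag has 3 vertices, so the width is 2.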